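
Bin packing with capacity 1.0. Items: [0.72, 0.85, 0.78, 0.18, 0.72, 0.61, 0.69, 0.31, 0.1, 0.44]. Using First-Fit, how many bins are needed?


Place items sequentially using First-Fit:
  Item 0.72 -> new Bin 1
  Item 0.85 -> new Bin 2
  Item 0.78 -> new Bin 3
  Item 0.18 -> Bin 1 (now 0.9)
  Item 0.72 -> new Bin 4
  Item 0.61 -> new Bin 5
  Item 0.69 -> new Bin 6
  Item 0.31 -> Bin 5 (now 0.92)
  Item 0.1 -> Bin 1 (now 1.0)
  Item 0.44 -> new Bin 7
Total bins used = 7

7


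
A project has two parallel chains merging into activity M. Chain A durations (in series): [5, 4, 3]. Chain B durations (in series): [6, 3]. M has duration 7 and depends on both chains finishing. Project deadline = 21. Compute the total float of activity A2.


Forward pass: ES(A2) = sum of predecessors on chain A = 5
EF = ES + duration = 5 + 4 = 9
Backward pass: LF(M) = deadline = 21; LS(M) = 21 - 7 = 14
LF(A2) = LS(M) - sum(successors on chain A) = 14 - 3 = 11
LS = LF - duration = 11 - 4 = 7
Total float = LS - ES = 7 - 5 = 2

2


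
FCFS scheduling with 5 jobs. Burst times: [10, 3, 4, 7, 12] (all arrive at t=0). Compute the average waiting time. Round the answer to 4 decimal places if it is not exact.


FCFS order (as given): [10, 3, 4, 7, 12]
Waiting times:
  Job 1: wait = 0
  Job 2: wait = 10
  Job 3: wait = 13
  Job 4: wait = 17
  Job 5: wait = 24
Sum of waiting times = 64
Average waiting time = 64/5 = 12.8

12.8


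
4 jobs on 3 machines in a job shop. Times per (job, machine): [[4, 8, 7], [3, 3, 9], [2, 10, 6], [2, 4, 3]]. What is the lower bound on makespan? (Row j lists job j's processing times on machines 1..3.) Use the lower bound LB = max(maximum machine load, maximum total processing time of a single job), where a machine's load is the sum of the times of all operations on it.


Machine loads:
  Machine 1: 4 + 3 + 2 + 2 = 11
  Machine 2: 8 + 3 + 10 + 4 = 25
  Machine 3: 7 + 9 + 6 + 3 = 25
Max machine load = 25
Job totals:
  Job 1: 19
  Job 2: 15
  Job 3: 18
  Job 4: 9
Max job total = 19
Lower bound = max(25, 19) = 25

25


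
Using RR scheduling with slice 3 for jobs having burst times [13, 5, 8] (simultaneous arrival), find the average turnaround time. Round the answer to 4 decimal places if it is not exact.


Time quantum = 3
Execution trace:
  J1 runs 3 units, time = 3
  J2 runs 3 units, time = 6
  J3 runs 3 units, time = 9
  J1 runs 3 units, time = 12
  J2 runs 2 units, time = 14
  J3 runs 3 units, time = 17
  J1 runs 3 units, time = 20
  J3 runs 2 units, time = 22
  J1 runs 3 units, time = 25
  J1 runs 1 units, time = 26
Finish times: [26, 14, 22]
Average turnaround = 62/3 = 20.6667

20.6667


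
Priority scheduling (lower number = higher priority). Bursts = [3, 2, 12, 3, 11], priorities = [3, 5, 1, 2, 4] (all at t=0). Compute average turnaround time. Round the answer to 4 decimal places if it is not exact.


Sort by priority (ascending = highest first):
Order: [(1, 12), (2, 3), (3, 3), (4, 11), (5, 2)]
Completion times:
  Priority 1, burst=12, C=12
  Priority 2, burst=3, C=15
  Priority 3, burst=3, C=18
  Priority 4, burst=11, C=29
  Priority 5, burst=2, C=31
Average turnaround = 105/5 = 21.0

21.0


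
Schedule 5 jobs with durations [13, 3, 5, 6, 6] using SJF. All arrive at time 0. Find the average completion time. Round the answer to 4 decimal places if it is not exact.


SJF order (ascending): [3, 5, 6, 6, 13]
Completion times:
  Job 1: burst=3, C=3
  Job 2: burst=5, C=8
  Job 3: burst=6, C=14
  Job 4: burst=6, C=20
  Job 5: burst=13, C=33
Average completion = 78/5 = 15.6

15.6


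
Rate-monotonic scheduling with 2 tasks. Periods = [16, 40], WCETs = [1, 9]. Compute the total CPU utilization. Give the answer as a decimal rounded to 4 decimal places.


Compute individual utilizations (exact fractions):
  Task 1: C/T = 1/16 (approx. 0.0625)
  Task 2: C/T = 9/40 (approx. 0.225)
Total utilization U = 1/16 + 9/40 = 23/80
Rounded to 4 decimal places: U = 0.2875
RM (Liu & Layland) bound for 2 tasks = 0.828427; compare with U = 23/80 (approx. 0.287500)
U <= bound, so schedulable by RM sufficient condition.

0.2875


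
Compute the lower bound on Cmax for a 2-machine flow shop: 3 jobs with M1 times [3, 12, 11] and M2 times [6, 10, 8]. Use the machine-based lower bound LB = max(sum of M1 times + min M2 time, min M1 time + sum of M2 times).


LB1 = sum(M1 times) + min(M2 times) = 26 + 6 = 32
LB2 = min(M1 times) + sum(M2 times) = 3 + 24 = 27
Lower bound = max(LB1, LB2) = max(32, 27) = 32

32


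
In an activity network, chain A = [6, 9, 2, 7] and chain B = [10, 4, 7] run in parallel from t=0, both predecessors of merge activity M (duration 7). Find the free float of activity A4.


ES(A4) = sum of predecessors on chain A = 17
EF(A4) = ES + duration = 17 + 7 = 24
Successor of A4 is M. ES(M) = max(sum(A), sum(B)) = max(24, 21) = 24
Free float = ES(successor) - EF(current) = 24 - 24 = 0

0


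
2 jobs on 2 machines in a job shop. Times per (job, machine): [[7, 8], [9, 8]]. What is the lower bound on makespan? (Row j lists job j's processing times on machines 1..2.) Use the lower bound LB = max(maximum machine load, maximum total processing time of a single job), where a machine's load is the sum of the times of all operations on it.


Machine loads:
  Machine 1: 7 + 9 = 16
  Machine 2: 8 + 8 = 16
Max machine load = 16
Job totals:
  Job 1: 15
  Job 2: 17
Max job total = 17
Lower bound = max(16, 17) = 17

17


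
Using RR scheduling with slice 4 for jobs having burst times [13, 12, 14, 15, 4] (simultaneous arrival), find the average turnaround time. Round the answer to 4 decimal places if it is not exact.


Time quantum = 4
Execution trace:
  J1 runs 4 units, time = 4
  J2 runs 4 units, time = 8
  J3 runs 4 units, time = 12
  J4 runs 4 units, time = 16
  J5 runs 4 units, time = 20
  J1 runs 4 units, time = 24
  J2 runs 4 units, time = 28
  J3 runs 4 units, time = 32
  J4 runs 4 units, time = 36
  J1 runs 4 units, time = 40
  J2 runs 4 units, time = 44
  J3 runs 4 units, time = 48
  J4 runs 4 units, time = 52
  J1 runs 1 units, time = 53
  J3 runs 2 units, time = 55
  J4 runs 3 units, time = 58
Finish times: [53, 44, 55, 58, 20]
Average turnaround = 230/5 = 46.0

46.0


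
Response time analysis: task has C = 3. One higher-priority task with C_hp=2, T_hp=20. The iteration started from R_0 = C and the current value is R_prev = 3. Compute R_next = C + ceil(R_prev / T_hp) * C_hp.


R_next = C + ceil(R_prev / T_hp) * C_hp
ceil(3 / 20) = ceil(0.15) = 1
Interference = 1 * 2 = 2
R_next = 3 + 2 = 5

5


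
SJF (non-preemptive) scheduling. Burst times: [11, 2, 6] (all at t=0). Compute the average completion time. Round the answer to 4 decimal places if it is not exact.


SJF order (ascending): [2, 6, 11]
Completion times:
  Job 1: burst=2, C=2
  Job 2: burst=6, C=8
  Job 3: burst=11, C=19
Average completion = 29/3 = 9.6667

9.6667


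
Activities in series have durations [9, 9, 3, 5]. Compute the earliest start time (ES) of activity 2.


Activity 2 starts after activities 1 through 1 complete.
Predecessor durations: [9]
ES = 9 = 9

9


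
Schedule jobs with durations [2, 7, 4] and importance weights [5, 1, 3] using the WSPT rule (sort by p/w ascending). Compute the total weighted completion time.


Compute p/w ratios and sort ascending (WSPT): [(2, 5), (4, 3), (7, 1)]
Compute weighted completion times:
  Job (p=2,w=5): C=2, w*C=5*2=10
  Job (p=4,w=3): C=6, w*C=3*6=18
  Job (p=7,w=1): C=13, w*C=1*13=13
Total weighted completion time = 41

41


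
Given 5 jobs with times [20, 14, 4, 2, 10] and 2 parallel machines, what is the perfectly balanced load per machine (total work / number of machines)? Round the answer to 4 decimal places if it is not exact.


Total processing time = 20 + 14 + 4 + 2 + 10 = 50
Number of machines = 2
Ideal balanced load = 50 / 2 = 25.0

25.0


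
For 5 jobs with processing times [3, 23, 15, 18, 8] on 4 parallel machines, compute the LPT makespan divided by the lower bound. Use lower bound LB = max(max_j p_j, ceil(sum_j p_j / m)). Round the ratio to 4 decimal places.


LPT order: [23, 18, 15, 8, 3]
Machine loads after assignment: [23, 18, 15, 11]
LPT makespan = 23
Lower bound = max(max_job, ceil(total/4)) = max(23, 17) = 23
Ratio = 23 / 23 = 1.0

1.0


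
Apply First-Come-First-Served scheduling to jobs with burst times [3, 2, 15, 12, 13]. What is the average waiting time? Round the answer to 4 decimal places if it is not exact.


FCFS order (as given): [3, 2, 15, 12, 13]
Waiting times:
  Job 1: wait = 0
  Job 2: wait = 3
  Job 3: wait = 5
  Job 4: wait = 20
  Job 5: wait = 32
Sum of waiting times = 60
Average waiting time = 60/5 = 12.0

12.0


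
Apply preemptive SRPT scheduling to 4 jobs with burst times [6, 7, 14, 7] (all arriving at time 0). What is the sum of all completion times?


Since all jobs arrive at t=0, SRPT equals SPT ordering.
SPT order: [6, 7, 7, 14]
Completion times:
  Job 1: p=6, C=6
  Job 2: p=7, C=13
  Job 3: p=7, C=20
  Job 4: p=14, C=34
Total completion time = 6 + 13 + 20 + 34 = 73

73


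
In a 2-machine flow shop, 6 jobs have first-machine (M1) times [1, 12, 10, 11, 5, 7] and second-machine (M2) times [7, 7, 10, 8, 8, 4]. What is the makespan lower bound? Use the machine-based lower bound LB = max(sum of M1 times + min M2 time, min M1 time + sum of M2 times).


LB1 = sum(M1 times) + min(M2 times) = 46 + 4 = 50
LB2 = min(M1 times) + sum(M2 times) = 1 + 44 = 45
Lower bound = max(LB1, LB2) = max(50, 45) = 50

50


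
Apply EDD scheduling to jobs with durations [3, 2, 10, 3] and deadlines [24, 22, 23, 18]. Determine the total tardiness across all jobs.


Sort by due date (EDD order): [(3, 18), (2, 22), (10, 23), (3, 24)]
Compute completion times and tardiness:
  Job 1: p=3, d=18, C=3, tardiness=max(0,3-18)=0
  Job 2: p=2, d=22, C=5, tardiness=max(0,5-22)=0
  Job 3: p=10, d=23, C=15, tardiness=max(0,15-23)=0
  Job 4: p=3, d=24, C=18, tardiness=max(0,18-24)=0
Total tardiness = 0

0


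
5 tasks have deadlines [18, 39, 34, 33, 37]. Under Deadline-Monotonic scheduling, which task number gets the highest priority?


Sort tasks by relative deadline (ascending):
  Task 1: deadline = 18
  Task 4: deadline = 33
  Task 3: deadline = 34
  Task 5: deadline = 37
  Task 2: deadline = 39
Priority order (highest first): [1, 4, 3, 5, 2]
Highest priority task = 1

1


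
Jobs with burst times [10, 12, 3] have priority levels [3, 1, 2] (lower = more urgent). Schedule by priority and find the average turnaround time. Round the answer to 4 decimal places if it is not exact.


Sort by priority (ascending = highest first):
Order: [(1, 12), (2, 3), (3, 10)]
Completion times:
  Priority 1, burst=12, C=12
  Priority 2, burst=3, C=15
  Priority 3, burst=10, C=25
Average turnaround = 52/3 = 17.3333

17.3333


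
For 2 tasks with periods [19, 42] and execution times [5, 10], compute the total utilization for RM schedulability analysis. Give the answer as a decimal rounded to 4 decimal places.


Compute individual utilizations (exact fractions):
  Task 1: C/T = 5/19 (approx. 0.2632)
  Task 2: C/T = 10/42 = 5/21 (approx. 0.2381)
Total utilization U = 5/19 + 5/21 = 200/399
Rounded to 4 decimal places: U = 0.5013
RM (Liu & Layland) bound for 2 tasks = 0.828427; compare with U = 200/399 (approx. 0.501253)
U <= bound, so schedulable by RM sufficient condition.

0.5013


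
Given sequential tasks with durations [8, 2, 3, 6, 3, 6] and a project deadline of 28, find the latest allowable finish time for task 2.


LF(activity 2) = deadline - sum of successor durations
Successors: activities 3 through 6 with durations [3, 6, 3, 6]
Sum of successor durations = 18
LF = 28 - 18 = 10

10


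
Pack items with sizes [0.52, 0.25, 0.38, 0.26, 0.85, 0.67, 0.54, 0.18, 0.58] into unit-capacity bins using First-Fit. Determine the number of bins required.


Place items sequentially using First-Fit:
  Item 0.52 -> new Bin 1
  Item 0.25 -> Bin 1 (now 0.77)
  Item 0.38 -> new Bin 2
  Item 0.26 -> Bin 2 (now 0.64)
  Item 0.85 -> new Bin 3
  Item 0.67 -> new Bin 4
  Item 0.54 -> new Bin 5
  Item 0.18 -> Bin 1 (now 0.95)
  Item 0.58 -> new Bin 6
Total bins used = 6

6


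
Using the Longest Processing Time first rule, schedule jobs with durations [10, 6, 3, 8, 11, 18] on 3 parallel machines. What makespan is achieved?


Sort jobs in decreasing order (LPT): [18, 11, 10, 8, 6, 3]
Assign each job to the least loaded machine:
  Machine 1: jobs [18], load = 18
  Machine 2: jobs [11, 6, 3], load = 20
  Machine 3: jobs [10, 8], load = 18
Makespan = max load = 20

20


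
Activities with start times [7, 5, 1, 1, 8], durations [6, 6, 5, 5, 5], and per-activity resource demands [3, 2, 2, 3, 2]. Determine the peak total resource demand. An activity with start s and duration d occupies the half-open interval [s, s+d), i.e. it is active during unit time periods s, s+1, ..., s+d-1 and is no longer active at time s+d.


Each activity i is active on [start_i, start_i + duration_i).
Compute total resource usage per time slot:
  t=0: active resources = [], total = 0
  t=1: active resources = [2, 3], total = 5
  t=2: active resources = [2, 3], total = 5
  t=3: active resources = [2, 3], total = 5
  t=4: active resources = [2, 3], total = 5
  t=5: active resources = [2, 2, 3], total = 7
  t=6: active resources = [2], total = 2
  t=7: active resources = [3, 2], total = 5
  t=8: active resources = [3, 2, 2], total = 7
  t=9: active resources = [3, 2, 2], total = 7
  t=10: active resources = [3, 2, 2], total = 7
  t=11: active resources = [3, 2], total = 5
  t=12: active resources = [3, 2], total = 5
Peak resource demand = 7

7


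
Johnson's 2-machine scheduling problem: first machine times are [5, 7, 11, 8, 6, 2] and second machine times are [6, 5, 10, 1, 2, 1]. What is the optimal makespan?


Apply Johnson's rule:
  Group 1 (a <= b): [(1, 5, 6)]
  Group 2 (a > b): [(3, 11, 10), (2, 7, 5), (5, 6, 2), (4, 8, 1), (6, 2, 1)]
Optimal job order: [1, 3, 2, 5, 4, 6]
Schedule:
  Job 1: M1 done at 5, M2 done at 11
  Job 3: M1 done at 16, M2 done at 26
  Job 2: M1 done at 23, M2 done at 31
  Job 5: M1 done at 29, M2 done at 33
  Job 4: M1 done at 37, M2 done at 38
  Job 6: M1 done at 39, M2 done at 40
Makespan = 40

40


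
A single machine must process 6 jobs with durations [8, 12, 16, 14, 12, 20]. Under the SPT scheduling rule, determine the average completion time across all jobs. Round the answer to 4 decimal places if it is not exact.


Sort jobs by processing time (SPT order): [8, 12, 12, 14, 16, 20]
Compute completion times sequentially:
  Job 1: processing = 8, completes at 8
  Job 2: processing = 12, completes at 20
  Job 3: processing = 12, completes at 32
  Job 4: processing = 14, completes at 46
  Job 5: processing = 16, completes at 62
  Job 6: processing = 20, completes at 82
Sum of completion times = 250
Average completion time = 250/6 = 41.6667

41.6667


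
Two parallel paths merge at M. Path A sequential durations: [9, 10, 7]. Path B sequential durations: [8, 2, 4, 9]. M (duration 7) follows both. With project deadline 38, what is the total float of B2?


Forward pass: ES(B2) = sum of predecessors on chain B = 8
EF = ES + duration = 8 + 2 = 10
Backward pass: LF(M) = deadline = 38; LS(M) = 38 - 7 = 31
LF(B2) = LS(M) - sum(successors on chain B) = 31 - 13 = 18
LS = LF - duration = 18 - 2 = 16
Total float = LS - ES = 16 - 8 = 8

8


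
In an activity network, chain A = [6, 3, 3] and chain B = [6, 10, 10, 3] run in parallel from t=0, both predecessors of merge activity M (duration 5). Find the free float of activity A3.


ES(A3) = sum of predecessors on chain A = 9
EF(A3) = ES + duration = 9 + 3 = 12
Successor of A3 is M. ES(M) = max(sum(A), sum(B)) = max(12, 29) = 29
Free float = ES(successor) - EF(current) = 29 - 12 = 17

17


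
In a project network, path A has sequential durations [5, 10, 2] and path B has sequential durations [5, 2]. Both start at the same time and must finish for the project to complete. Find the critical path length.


Path A total = 5 + 10 + 2 = 17
Path B total = 5 + 2 = 7
Critical path = longest path = max(17, 7) = 17

17


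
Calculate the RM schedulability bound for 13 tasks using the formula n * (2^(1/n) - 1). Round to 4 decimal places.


Compute 2^(1/13) = 1.0547660765
Subtract 1: 1.0547660765 - 1 = 0.0547660765
Multiply by n: 13 * 0.0547660765 = 0.7119589945
Round to 4 dp: 0.7120

0.7120


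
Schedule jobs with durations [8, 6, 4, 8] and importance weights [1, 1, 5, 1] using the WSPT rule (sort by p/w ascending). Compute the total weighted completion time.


Compute p/w ratios and sort ascending (WSPT): [(4, 5), (6, 1), (8, 1), (8, 1)]
Compute weighted completion times:
  Job (p=4,w=5): C=4, w*C=5*4=20
  Job (p=6,w=1): C=10, w*C=1*10=10
  Job (p=8,w=1): C=18, w*C=1*18=18
  Job (p=8,w=1): C=26, w*C=1*26=26
Total weighted completion time = 74

74


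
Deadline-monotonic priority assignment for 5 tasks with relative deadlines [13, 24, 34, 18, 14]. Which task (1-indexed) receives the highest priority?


Sort tasks by relative deadline (ascending):
  Task 1: deadline = 13
  Task 5: deadline = 14
  Task 4: deadline = 18
  Task 2: deadline = 24
  Task 3: deadline = 34
Priority order (highest first): [1, 5, 4, 2, 3]
Highest priority task = 1

1


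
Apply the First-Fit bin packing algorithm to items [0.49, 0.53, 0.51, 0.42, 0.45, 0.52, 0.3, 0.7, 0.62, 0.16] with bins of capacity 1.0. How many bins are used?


Place items sequentially using First-Fit:
  Item 0.49 -> new Bin 1
  Item 0.53 -> new Bin 2
  Item 0.51 -> Bin 1 (now 1.0)
  Item 0.42 -> Bin 2 (now 0.95)
  Item 0.45 -> new Bin 3
  Item 0.52 -> Bin 3 (now 0.97)
  Item 0.3 -> new Bin 4
  Item 0.7 -> Bin 4 (now 1.0)
  Item 0.62 -> new Bin 5
  Item 0.16 -> Bin 5 (now 0.78)
Total bins used = 5

5


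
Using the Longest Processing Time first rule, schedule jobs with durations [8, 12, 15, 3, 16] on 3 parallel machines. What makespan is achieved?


Sort jobs in decreasing order (LPT): [16, 15, 12, 8, 3]
Assign each job to the least loaded machine:
  Machine 1: jobs [16], load = 16
  Machine 2: jobs [15, 3], load = 18
  Machine 3: jobs [12, 8], load = 20
Makespan = max load = 20

20


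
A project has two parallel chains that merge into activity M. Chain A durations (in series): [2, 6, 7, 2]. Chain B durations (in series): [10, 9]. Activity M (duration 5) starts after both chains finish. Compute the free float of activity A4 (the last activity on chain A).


ES(A4) = sum of predecessors on chain A = 15
EF(A4) = ES + duration = 15 + 2 = 17
Successor of A4 is M. ES(M) = max(sum(A), sum(B)) = max(17, 19) = 19
Free float = ES(successor) - EF(current) = 19 - 17 = 2

2


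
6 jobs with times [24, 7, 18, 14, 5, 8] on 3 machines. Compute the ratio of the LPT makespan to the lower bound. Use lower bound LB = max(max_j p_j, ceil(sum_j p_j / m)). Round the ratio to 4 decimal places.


LPT order: [24, 18, 14, 8, 7, 5]
Machine loads after assignment: [24, 25, 27]
LPT makespan = 27
Lower bound = max(max_job, ceil(total/3)) = max(24, 26) = 26
Ratio = 27 / 26 = 1.0385

1.0385


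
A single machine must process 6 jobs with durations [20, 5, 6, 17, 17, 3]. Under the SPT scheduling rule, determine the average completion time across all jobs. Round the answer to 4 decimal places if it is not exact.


Sort jobs by processing time (SPT order): [3, 5, 6, 17, 17, 20]
Compute completion times sequentially:
  Job 1: processing = 3, completes at 3
  Job 2: processing = 5, completes at 8
  Job 3: processing = 6, completes at 14
  Job 4: processing = 17, completes at 31
  Job 5: processing = 17, completes at 48
  Job 6: processing = 20, completes at 68
Sum of completion times = 172
Average completion time = 172/6 = 28.6667

28.6667


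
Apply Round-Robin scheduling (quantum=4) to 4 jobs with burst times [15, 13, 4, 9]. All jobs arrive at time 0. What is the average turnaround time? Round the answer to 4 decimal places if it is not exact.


Time quantum = 4
Execution trace:
  J1 runs 4 units, time = 4
  J2 runs 4 units, time = 8
  J3 runs 4 units, time = 12
  J4 runs 4 units, time = 16
  J1 runs 4 units, time = 20
  J2 runs 4 units, time = 24
  J4 runs 4 units, time = 28
  J1 runs 4 units, time = 32
  J2 runs 4 units, time = 36
  J4 runs 1 units, time = 37
  J1 runs 3 units, time = 40
  J2 runs 1 units, time = 41
Finish times: [40, 41, 12, 37]
Average turnaround = 130/4 = 32.5

32.5


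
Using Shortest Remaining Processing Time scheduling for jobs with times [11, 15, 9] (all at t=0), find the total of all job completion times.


Since all jobs arrive at t=0, SRPT equals SPT ordering.
SPT order: [9, 11, 15]
Completion times:
  Job 1: p=9, C=9
  Job 2: p=11, C=20
  Job 3: p=15, C=35
Total completion time = 9 + 20 + 35 = 64

64


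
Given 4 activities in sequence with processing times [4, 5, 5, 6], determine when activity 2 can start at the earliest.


Activity 2 starts after activities 1 through 1 complete.
Predecessor durations: [4]
ES = 4 = 4

4


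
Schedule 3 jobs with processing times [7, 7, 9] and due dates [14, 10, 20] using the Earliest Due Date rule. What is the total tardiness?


Sort by due date (EDD order): [(7, 10), (7, 14), (9, 20)]
Compute completion times and tardiness:
  Job 1: p=7, d=10, C=7, tardiness=max(0,7-10)=0
  Job 2: p=7, d=14, C=14, tardiness=max(0,14-14)=0
  Job 3: p=9, d=20, C=23, tardiness=max(0,23-20)=3
Total tardiness = 3

3


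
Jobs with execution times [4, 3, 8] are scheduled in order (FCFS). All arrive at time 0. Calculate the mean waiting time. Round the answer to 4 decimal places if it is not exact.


FCFS order (as given): [4, 3, 8]
Waiting times:
  Job 1: wait = 0
  Job 2: wait = 4
  Job 3: wait = 7
Sum of waiting times = 11
Average waiting time = 11/3 = 3.6667

3.6667


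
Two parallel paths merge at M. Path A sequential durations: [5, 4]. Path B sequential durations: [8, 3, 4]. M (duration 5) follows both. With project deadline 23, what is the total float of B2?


Forward pass: ES(B2) = sum of predecessors on chain B = 8
EF = ES + duration = 8 + 3 = 11
Backward pass: LF(M) = deadline = 23; LS(M) = 23 - 5 = 18
LF(B2) = LS(M) - sum(successors on chain B) = 18 - 4 = 14
LS = LF - duration = 14 - 3 = 11
Total float = LS - ES = 11 - 8 = 3

3


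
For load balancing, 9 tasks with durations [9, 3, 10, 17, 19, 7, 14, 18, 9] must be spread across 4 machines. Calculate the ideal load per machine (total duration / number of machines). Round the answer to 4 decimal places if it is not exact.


Total processing time = 9 + 3 + 10 + 17 + 19 + 7 + 14 + 18 + 9 = 106
Number of machines = 4
Ideal balanced load = 106 / 4 = 26.5

26.5


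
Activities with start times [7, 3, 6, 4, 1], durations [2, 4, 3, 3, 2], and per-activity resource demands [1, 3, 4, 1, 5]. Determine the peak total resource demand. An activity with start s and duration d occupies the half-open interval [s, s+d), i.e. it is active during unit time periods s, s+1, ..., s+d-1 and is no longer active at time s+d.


Each activity i is active on [start_i, start_i + duration_i).
Compute total resource usage per time slot:
  t=0: active resources = [], total = 0
  t=1: active resources = [5], total = 5
  t=2: active resources = [5], total = 5
  t=3: active resources = [3], total = 3
  t=4: active resources = [3, 1], total = 4
  t=5: active resources = [3, 1], total = 4
  t=6: active resources = [3, 4, 1], total = 8
  t=7: active resources = [1, 4], total = 5
  t=8: active resources = [1, 4], total = 5
Peak resource demand = 8

8


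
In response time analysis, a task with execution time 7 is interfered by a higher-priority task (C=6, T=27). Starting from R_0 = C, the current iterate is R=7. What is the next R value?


R_next = C + ceil(R_prev / T_hp) * C_hp
ceil(7 / 27) = ceil(0.2593) = 1
Interference = 1 * 6 = 6
R_next = 7 + 6 = 13

13


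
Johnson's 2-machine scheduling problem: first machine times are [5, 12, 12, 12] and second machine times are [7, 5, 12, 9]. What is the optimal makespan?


Apply Johnson's rule:
  Group 1 (a <= b): [(1, 5, 7), (3, 12, 12)]
  Group 2 (a > b): [(4, 12, 9), (2, 12, 5)]
Optimal job order: [1, 3, 4, 2]
Schedule:
  Job 1: M1 done at 5, M2 done at 12
  Job 3: M1 done at 17, M2 done at 29
  Job 4: M1 done at 29, M2 done at 38
  Job 2: M1 done at 41, M2 done at 46
Makespan = 46

46


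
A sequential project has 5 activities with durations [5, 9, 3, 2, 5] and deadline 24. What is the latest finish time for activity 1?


LF(activity 1) = deadline - sum of successor durations
Successors: activities 2 through 5 with durations [9, 3, 2, 5]
Sum of successor durations = 19
LF = 24 - 19 = 5

5


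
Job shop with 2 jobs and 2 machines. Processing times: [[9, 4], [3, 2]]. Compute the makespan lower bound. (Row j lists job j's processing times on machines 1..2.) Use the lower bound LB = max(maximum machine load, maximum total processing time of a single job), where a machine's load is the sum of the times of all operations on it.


Machine loads:
  Machine 1: 9 + 3 = 12
  Machine 2: 4 + 2 = 6
Max machine load = 12
Job totals:
  Job 1: 13
  Job 2: 5
Max job total = 13
Lower bound = max(12, 13) = 13

13


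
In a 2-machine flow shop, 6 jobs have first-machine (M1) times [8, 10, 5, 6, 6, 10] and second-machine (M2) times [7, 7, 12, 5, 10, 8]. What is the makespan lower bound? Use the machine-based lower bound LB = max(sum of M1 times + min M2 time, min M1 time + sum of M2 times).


LB1 = sum(M1 times) + min(M2 times) = 45 + 5 = 50
LB2 = min(M1 times) + sum(M2 times) = 5 + 49 = 54
Lower bound = max(LB1, LB2) = max(50, 54) = 54

54


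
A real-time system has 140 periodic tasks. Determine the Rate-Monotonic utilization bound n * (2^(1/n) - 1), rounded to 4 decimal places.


Compute 2^(1/140) = 1.0049633280
Subtract 1: 1.0049633280 - 1 = 0.0049633280
Multiply by n: 140 * 0.0049633280 = 0.6948659200
Round to 4 dp: 0.6949

0.6949


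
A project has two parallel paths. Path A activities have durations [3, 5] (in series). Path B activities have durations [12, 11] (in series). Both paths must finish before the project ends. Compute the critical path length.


Path A total = 3 + 5 = 8
Path B total = 12 + 11 = 23
Critical path = longest path = max(8, 23) = 23

23


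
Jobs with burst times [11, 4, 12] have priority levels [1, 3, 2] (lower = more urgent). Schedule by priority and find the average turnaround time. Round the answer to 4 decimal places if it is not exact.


Sort by priority (ascending = highest first):
Order: [(1, 11), (2, 12), (3, 4)]
Completion times:
  Priority 1, burst=11, C=11
  Priority 2, burst=12, C=23
  Priority 3, burst=4, C=27
Average turnaround = 61/3 = 20.3333

20.3333


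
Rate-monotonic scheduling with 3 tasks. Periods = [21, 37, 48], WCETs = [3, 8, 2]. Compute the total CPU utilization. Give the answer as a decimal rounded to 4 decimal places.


Compute individual utilizations (exact fractions):
  Task 1: C/T = 3/21 = 1/7 (approx. 0.1429)
  Task 2: C/T = 8/37 (approx. 0.2162)
  Task 3: C/T = 2/48 = 1/24 (approx. 0.0417)
Total utilization U = 1/7 + 8/37 + 1/24 = 2491/6216
Rounded to 4 decimal places: U = 0.4007
RM (Liu & Layland) bound for 3 tasks = 0.779763; compare with U = 2491/6216 (approx. 0.400740)
U <= bound, so schedulable by RM sufficient condition.

0.4007


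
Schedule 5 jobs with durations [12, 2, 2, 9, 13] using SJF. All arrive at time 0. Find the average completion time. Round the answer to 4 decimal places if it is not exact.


SJF order (ascending): [2, 2, 9, 12, 13]
Completion times:
  Job 1: burst=2, C=2
  Job 2: burst=2, C=4
  Job 3: burst=9, C=13
  Job 4: burst=12, C=25
  Job 5: burst=13, C=38
Average completion = 82/5 = 16.4

16.4


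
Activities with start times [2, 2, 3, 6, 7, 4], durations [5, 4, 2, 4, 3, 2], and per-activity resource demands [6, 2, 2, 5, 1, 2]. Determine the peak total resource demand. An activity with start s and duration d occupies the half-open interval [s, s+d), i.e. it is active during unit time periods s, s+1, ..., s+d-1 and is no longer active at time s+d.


Each activity i is active on [start_i, start_i + duration_i).
Compute total resource usage per time slot:
  t=0: active resources = [], total = 0
  t=1: active resources = [], total = 0
  t=2: active resources = [6, 2], total = 8
  t=3: active resources = [6, 2, 2], total = 10
  t=4: active resources = [6, 2, 2, 2], total = 12
  t=5: active resources = [6, 2, 2], total = 10
  t=6: active resources = [6, 5], total = 11
  t=7: active resources = [5, 1], total = 6
  t=8: active resources = [5, 1], total = 6
  t=9: active resources = [5, 1], total = 6
Peak resource demand = 12

12


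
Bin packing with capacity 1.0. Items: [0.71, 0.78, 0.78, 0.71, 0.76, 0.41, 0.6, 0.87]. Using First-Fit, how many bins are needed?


Place items sequentially using First-Fit:
  Item 0.71 -> new Bin 1
  Item 0.78 -> new Bin 2
  Item 0.78 -> new Bin 3
  Item 0.71 -> new Bin 4
  Item 0.76 -> new Bin 5
  Item 0.41 -> new Bin 6
  Item 0.6 -> new Bin 7
  Item 0.87 -> new Bin 8
Total bins used = 8

8


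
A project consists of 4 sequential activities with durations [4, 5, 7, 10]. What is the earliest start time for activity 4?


Activity 4 starts after activities 1 through 3 complete.
Predecessor durations: [4, 5, 7]
ES = 4 + 5 + 7 = 16

16


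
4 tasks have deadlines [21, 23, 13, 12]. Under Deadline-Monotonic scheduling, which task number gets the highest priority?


Sort tasks by relative deadline (ascending):
  Task 4: deadline = 12
  Task 3: deadline = 13
  Task 1: deadline = 21
  Task 2: deadline = 23
Priority order (highest first): [4, 3, 1, 2]
Highest priority task = 4

4


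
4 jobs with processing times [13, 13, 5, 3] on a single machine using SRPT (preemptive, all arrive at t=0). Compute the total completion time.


Since all jobs arrive at t=0, SRPT equals SPT ordering.
SPT order: [3, 5, 13, 13]
Completion times:
  Job 1: p=3, C=3
  Job 2: p=5, C=8
  Job 3: p=13, C=21
  Job 4: p=13, C=34
Total completion time = 3 + 8 + 21 + 34 = 66

66


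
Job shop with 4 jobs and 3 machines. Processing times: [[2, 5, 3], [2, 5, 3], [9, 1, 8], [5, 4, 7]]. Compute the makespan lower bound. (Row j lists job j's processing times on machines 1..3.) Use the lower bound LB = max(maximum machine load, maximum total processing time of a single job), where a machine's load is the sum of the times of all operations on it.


Machine loads:
  Machine 1: 2 + 2 + 9 + 5 = 18
  Machine 2: 5 + 5 + 1 + 4 = 15
  Machine 3: 3 + 3 + 8 + 7 = 21
Max machine load = 21
Job totals:
  Job 1: 10
  Job 2: 10
  Job 3: 18
  Job 4: 16
Max job total = 18
Lower bound = max(21, 18) = 21

21


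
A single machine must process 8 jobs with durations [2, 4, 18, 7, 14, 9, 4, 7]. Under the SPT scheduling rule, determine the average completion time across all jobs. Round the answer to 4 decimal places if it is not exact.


Sort jobs by processing time (SPT order): [2, 4, 4, 7, 7, 9, 14, 18]
Compute completion times sequentially:
  Job 1: processing = 2, completes at 2
  Job 2: processing = 4, completes at 6
  Job 3: processing = 4, completes at 10
  Job 4: processing = 7, completes at 17
  Job 5: processing = 7, completes at 24
  Job 6: processing = 9, completes at 33
  Job 7: processing = 14, completes at 47
  Job 8: processing = 18, completes at 65
Sum of completion times = 204
Average completion time = 204/8 = 25.5

25.5


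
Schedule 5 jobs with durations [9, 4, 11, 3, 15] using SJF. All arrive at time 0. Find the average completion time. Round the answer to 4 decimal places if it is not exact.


SJF order (ascending): [3, 4, 9, 11, 15]
Completion times:
  Job 1: burst=3, C=3
  Job 2: burst=4, C=7
  Job 3: burst=9, C=16
  Job 4: burst=11, C=27
  Job 5: burst=15, C=42
Average completion = 95/5 = 19.0

19.0


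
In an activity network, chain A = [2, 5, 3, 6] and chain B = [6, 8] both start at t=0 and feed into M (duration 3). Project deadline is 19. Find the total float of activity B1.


Forward pass: ES(B1) = sum of predecessors on chain B = 0
EF = ES + duration = 0 + 6 = 6
Backward pass: LF(M) = deadline = 19; LS(M) = 19 - 3 = 16
LF(B1) = LS(M) - sum(successors on chain B) = 16 - 8 = 8
LS = LF - duration = 8 - 6 = 2
Total float = LS - ES = 2 - 0 = 2

2


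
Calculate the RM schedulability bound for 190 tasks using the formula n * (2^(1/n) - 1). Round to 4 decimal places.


Compute 2^(1/190) = 1.0036548056
Subtract 1: 1.0036548056 - 1 = 0.0036548056
Multiply by n: 190 * 0.0036548056 = 0.6944130640
Round to 4 dp: 0.6944

0.6944


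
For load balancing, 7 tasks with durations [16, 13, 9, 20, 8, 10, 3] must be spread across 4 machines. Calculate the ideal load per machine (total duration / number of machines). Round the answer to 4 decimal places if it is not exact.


Total processing time = 16 + 13 + 9 + 20 + 8 + 10 + 3 = 79
Number of machines = 4
Ideal balanced load = 79 / 4 = 19.75

19.75


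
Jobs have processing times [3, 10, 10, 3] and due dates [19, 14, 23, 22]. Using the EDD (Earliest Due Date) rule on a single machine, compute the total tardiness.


Sort by due date (EDD order): [(10, 14), (3, 19), (3, 22), (10, 23)]
Compute completion times and tardiness:
  Job 1: p=10, d=14, C=10, tardiness=max(0,10-14)=0
  Job 2: p=3, d=19, C=13, tardiness=max(0,13-19)=0
  Job 3: p=3, d=22, C=16, tardiness=max(0,16-22)=0
  Job 4: p=10, d=23, C=26, tardiness=max(0,26-23)=3
Total tardiness = 3

3


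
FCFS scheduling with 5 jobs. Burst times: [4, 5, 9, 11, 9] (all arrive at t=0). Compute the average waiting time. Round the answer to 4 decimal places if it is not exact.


FCFS order (as given): [4, 5, 9, 11, 9]
Waiting times:
  Job 1: wait = 0
  Job 2: wait = 4
  Job 3: wait = 9
  Job 4: wait = 18
  Job 5: wait = 29
Sum of waiting times = 60
Average waiting time = 60/5 = 12.0

12.0


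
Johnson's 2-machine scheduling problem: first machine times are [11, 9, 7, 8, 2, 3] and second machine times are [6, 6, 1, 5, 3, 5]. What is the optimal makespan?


Apply Johnson's rule:
  Group 1 (a <= b): [(5, 2, 3), (6, 3, 5)]
  Group 2 (a > b): [(1, 11, 6), (2, 9, 6), (4, 8, 5), (3, 7, 1)]
Optimal job order: [5, 6, 1, 2, 4, 3]
Schedule:
  Job 5: M1 done at 2, M2 done at 5
  Job 6: M1 done at 5, M2 done at 10
  Job 1: M1 done at 16, M2 done at 22
  Job 2: M1 done at 25, M2 done at 31
  Job 4: M1 done at 33, M2 done at 38
  Job 3: M1 done at 40, M2 done at 41
Makespan = 41

41


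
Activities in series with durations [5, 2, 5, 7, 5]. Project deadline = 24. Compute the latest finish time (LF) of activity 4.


LF(activity 4) = deadline - sum of successor durations
Successors: activities 5 through 5 with durations [5]
Sum of successor durations = 5
LF = 24 - 5 = 19

19


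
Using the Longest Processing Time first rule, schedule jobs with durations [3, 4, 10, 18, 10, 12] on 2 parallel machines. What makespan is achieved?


Sort jobs in decreasing order (LPT): [18, 12, 10, 10, 4, 3]
Assign each job to the least loaded machine:
  Machine 1: jobs [18, 10], load = 28
  Machine 2: jobs [12, 10, 4, 3], load = 29
Makespan = max load = 29

29


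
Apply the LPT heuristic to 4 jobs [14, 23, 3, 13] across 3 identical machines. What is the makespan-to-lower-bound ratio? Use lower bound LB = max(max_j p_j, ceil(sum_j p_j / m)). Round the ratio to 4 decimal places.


LPT order: [23, 14, 13, 3]
Machine loads after assignment: [23, 14, 16]
LPT makespan = 23
Lower bound = max(max_job, ceil(total/3)) = max(23, 18) = 23
Ratio = 23 / 23 = 1.0

1.0


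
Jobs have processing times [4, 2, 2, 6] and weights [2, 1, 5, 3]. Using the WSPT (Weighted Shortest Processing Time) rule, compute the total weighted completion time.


Compute p/w ratios and sort ascending (WSPT): [(2, 5), (4, 2), (2, 1), (6, 3)]
Compute weighted completion times:
  Job (p=2,w=5): C=2, w*C=5*2=10
  Job (p=4,w=2): C=6, w*C=2*6=12
  Job (p=2,w=1): C=8, w*C=1*8=8
  Job (p=6,w=3): C=14, w*C=3*14=42
Total weighted completion time = 72

72


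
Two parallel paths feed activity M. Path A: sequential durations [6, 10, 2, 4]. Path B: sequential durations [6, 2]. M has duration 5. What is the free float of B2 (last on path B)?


ES(B2) = sum of predecessors on chain B = 6
EF(B2) = ES + duration = 6 + 2 = 8
Successor of B2 is M. ES(M) = max(sum(A), sum(B)) = max(22, 8) = 22
Free float = ES(successor) - EF(current) = 22 - 8 = 14

14


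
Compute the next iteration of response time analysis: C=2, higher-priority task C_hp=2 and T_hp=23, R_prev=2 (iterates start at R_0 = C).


R_next = C + ceil(R_prev / T_hp) * C_hp
ceil(2 / 23) = ceil(0.087) = 1
Interference = 1 * 2 = 2
R_next = 2 + 2 = 4

4


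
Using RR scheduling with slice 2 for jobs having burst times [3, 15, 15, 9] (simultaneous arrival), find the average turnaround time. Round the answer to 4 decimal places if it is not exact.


Time quantum = 2
Execution trace:
  J1 runs 2 units, time = 2
  J2 runs 2 units, time = 4
  J3 runs 2 units, time = 6
  J4 runs 2 units, time = 8
  J1 runs 1 units, time = 9
  J2 runs 2 units, time = 11
  J3 runs 2 units, time = 13
  J4 runs 2 units, time = 15
  J2 runs 2 units, time = 17
  J3 runs 2 units, time = 19
  J4 runs 2 units, time = 21
  J2 runs 2 units, time = 23
  J3 runs 2 units, time = 25
  J4 runs 2 units, time = 27
  J2 runs 2 units, time = 29
  J3 runs 2 units, time = 31
  J4 runs 1 units, time = 32
  J2 runs 2 units, time = 34
  J3 runs 2 units, time = 36
  J2 runs 2 units, time = 38
  J3 runs 2 units, time = 40
  J2 runs 1 units, time = 41
  J3 runs 1 units, time = 42
Finish times: [9, 41, 42, 32]
Average turnaround = 124/4 = 31.0

31.0


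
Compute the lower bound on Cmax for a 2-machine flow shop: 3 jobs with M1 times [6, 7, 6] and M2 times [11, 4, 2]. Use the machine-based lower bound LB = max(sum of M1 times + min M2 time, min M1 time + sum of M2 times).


LB1 = sum(M1 times) + min(M2 times) = 19 + 2 = 21
LB2 = min(M1 times) + sum(M2 times) = 6 + 17 = 23
Lower bound = max(LB1, LB2) = max(21, 23) = 23

23


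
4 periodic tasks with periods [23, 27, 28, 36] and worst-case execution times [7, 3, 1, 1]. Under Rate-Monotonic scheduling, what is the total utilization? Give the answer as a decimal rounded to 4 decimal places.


Compute individual utilizations (exact fractions):
  Task 1: C/T = 7/23 (approx. 0.3043)
  Task 2: C/T = 3/27 = 1/9 (approx. 0.1111)
  Task 3: C/T = 1/28 (approx. 0.0357)
  Task 4: C/T = 1/36 (approx. 0.0278)
Total utilization U = 7/23 + 1/9 + 1/28 + 1/36 = 694/1449
Rounded to 4 decimal places: U = 0.4790
RM (Liu & Layland) bound for 4 tasks = 0.756828; compare with U = 694/1449 (approx. 0.478951)
U <= bound, so schedulable by RM sufficient condition.

0.4790


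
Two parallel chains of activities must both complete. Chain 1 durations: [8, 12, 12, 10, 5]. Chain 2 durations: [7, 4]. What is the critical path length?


Path A total = 8 + 12 + 12 + 10 + 5 = 47
Path B total = 7 + 4 = 11
Critical path = longest path = max(47, 11) = 47

47


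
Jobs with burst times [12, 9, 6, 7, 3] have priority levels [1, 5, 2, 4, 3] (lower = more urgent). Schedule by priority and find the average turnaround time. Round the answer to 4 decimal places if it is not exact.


Sort by priority (ascending = highest first):
Order: [(1, 12), (2, 6), (3, 3), (4, 7), (5, 9)]
Completion times:
  Priority 1, burst=12, C=12
  Priority 2, burst=6, C=18
  Priority 3, burst=3, C=21
  Priority 4, burst=7, C=28
  Priority 5, burst=9, C=37
Average turnaround = 116/5 = 23.2

23.2


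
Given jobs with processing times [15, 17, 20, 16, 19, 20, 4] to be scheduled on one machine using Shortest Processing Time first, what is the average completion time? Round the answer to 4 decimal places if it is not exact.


Sort jobs by processing time (SPT order): [4, 15, 16, 17, 19, 20, 20]
Compute completion times sequentially:
  Job 1: processing = 4, completes at 4
  Job 2: processing = 15, completes at 19
  Job 3: processing = 16, completes at 35
  Job 4: processing = 17, completes at 52
  Job 5: processing = 19, completes at 71
  Job 6: processing = 20, completes at 91
  Job 7: processing = 20, completes at 111
Sum of completion times = 383
Average completion time = 383/7 = 54.7143

54.7143
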